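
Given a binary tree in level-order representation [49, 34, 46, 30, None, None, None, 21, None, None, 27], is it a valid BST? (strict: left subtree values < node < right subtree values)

Level-order array: [49, 34, 46, 30, None, None, None, 21, None, None, 27]
Validate using subtree bounds (lo, hi): at each node, require lo < value < hi,
then recurse left with hi=value and right with lo=value.
Preorder trace (stopping at first violation):
  at node 49 with bounds (-inf, +inf): OK
  at node 34 with bounds (-inf, 49): OK
  at node 30 with bounds (-inf, 34): OK
  at node 21 with bounds (-inf, 30): OK
  at node 27 with bounds (21, 30): OK
  at node 46 with bounds (49, +inf): VIOLATION
Node 46 violates its bound: not (49 < 46 < +inf).
Result: Not a valid BST


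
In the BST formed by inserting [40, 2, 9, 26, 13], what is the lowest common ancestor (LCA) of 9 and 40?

Tree insertion order: [40, 2, 9, 26, 13]
Tree (level-order array): [40, 2, None, None, 9, None, 26, 13]
In a BST, the LCA of p=9, q=40 is the first node v on the
root-to-leaf path with p <= v <= q (go left if both < v, right if both > v).
Walk from root:
  at 40: 9 <= 40 <= 40, this is the LCA
LCA = 40


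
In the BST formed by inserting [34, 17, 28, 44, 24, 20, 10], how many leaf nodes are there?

Tree built from: [34, 17, 28, 44, 24, 20, 10]
Tree (level-order array): [34, 17, 44, 10, 28, None, None, None, None, 24, None, 20]
Rule: A leaf has 0 children.
Per-node child counts:
  node 34: 2 child(ren)
  node 17: 2 child(ren)
  node 10: 0 child(ren)
  node 28: 1 child(ren)
  node 24: 1 child(ren)
  node 20: 0 child(ren)
  node 44: 0 child(ren)
Matching nodes: [10, 20, 44]
Count of leaf nodes: 3


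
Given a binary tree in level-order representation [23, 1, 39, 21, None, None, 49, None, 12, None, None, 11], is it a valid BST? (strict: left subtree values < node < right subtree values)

Level-order array: [23, 1, 39, 21, None, None, 49, None, 12, None, None, 11]
Validate using subtree bounds (lo, hi): at each node, require lo < value < hi,
then recurse left with hi=value and right with lo=value.
Preorder trace (stopping at first violation):
  at node 23 with bounds (-inf, +inf): OK
  at node 1 with bounds (-inf, 23): OK
  at node 21 with bounds (-inf, 1): VIOLATION
Node 21 violates its bound: not (-inf < 21 < 1).
Result: Not a valid BST


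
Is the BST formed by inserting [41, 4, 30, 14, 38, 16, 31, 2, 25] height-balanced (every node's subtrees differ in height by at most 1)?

Tree (level-order array): [41, 4, None, 2, 30, None, None, 14, 38, None, 16, 31, None, None, 25]
Definition: a tree is height-balanced if, at every node, |h(left) - h(right)| <= 1 (empty subtree has height -1).
Bottom-up per-node check:
  node 2: h_left=-1, h_right=-1, diff=0 [OK], height=0
  node 25: h_left=-1, h_right=-1, diff=0 [OK], height=0
  node 16: h_left=-1, h_right=0, diff=1 [OK], height=1
  node 14: h_left=-1, h_right=1, diff=2 [FAIL (|-1-1|=2 > 1)], height=2
  node 31: h_left=-1, h_right=-1, diff=0 [OK], height=0
  node 38: h_left=0, h_right=-1, diff=1 [OK], height=1
  node 30: h_left=2, h_right=1, diff=1 [OK], height=3
  node 4: h_left=0, h_right=3, diff=3 [FAIL (|0-3|=3 > 1)], height=4
  node 41: h_left=4, h_right=-1, diff=5 [FAIL (|4--1|=5 > 1)], height=5
Node 14 violates the condition: |-1 - 1| = 2 > 1.
Result: Not balanced


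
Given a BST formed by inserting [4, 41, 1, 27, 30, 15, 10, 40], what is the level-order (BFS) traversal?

Tree insertion order: [4, 41, 1, 27, 30, 15, 10, 40]
Tree (level-order array): [4, 1, 41, None, None, 27, None, 15, 30, 10, None, None, 40]
BFS from the root, enqueuing left then right child of each popped node:
  queue [4] -> pop 4, enqueue [1, 41], visited so far: [4]
  queue [1, 41] -> pop 1, enqueue [none], visited so far: [4, 1]
  queue [41] -> pop 41, enqueue [27], visited so far: [4, 1, 41]
  queue [27] -> pop 27, enqueue [15, 30], visited so far: [4, 1, 41, 27]
  queue [15, 30] -> pop 15, enqueue [10], visited so far: [4, 1, 41, 27, 15]
  queue [30, 10] -> pop 30, enqueue [40], visited so far: [4, 1, 41, 27, 15, 30]
  queue [10, 40] -> pop 10, enqueue [none], visited so far: [4, 1, 41, 27, 15, 30, 10]
  queue [40] -> pop 40, enqueue [none], visited so far: [4, 1, 41, 27, 15, 30, 10, 40]
Result: [4, 1, 41, 27, 15, 30, 10, 40]


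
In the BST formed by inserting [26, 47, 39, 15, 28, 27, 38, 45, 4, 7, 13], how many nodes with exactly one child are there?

Tree built from: [26, 47, 39, 15, 28, 27, 38, 45, 4, 7, 13]
Tree (level-order array): [26, 15, 47, 4, None, 39, None, None, 7, 28, 45, None, 13, 27, 38]
Rule: These are nodes with exactly 1 non-null child.
Per-node child counts:
  node 26: 2 child(ren)
  node 15: 1 child(ren)
  node 4: 1 child(ren)
  node 7: 1 child(ren)
  node 13: 0 child(ren)
  node 47: 1 child(ren)
  node 39: 2 child(ren)
  node 28: 2 child(ren)
  node 27: 0 child(ren)
  node 38: 0 child(ren)
  node 45: 0 child(ren)
Matching nodes: [15, 4, 7, 47]
Count of nodes with exactly one child: 4


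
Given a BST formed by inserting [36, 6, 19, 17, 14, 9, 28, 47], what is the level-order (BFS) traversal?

Tree insertion order: [36, 6, 19, 17, 14, 9, 28, 47]
Tree (level-order array): [36, 6, 47, None, 19, None, None, 17, 28, 14, None, None, None, 9]
BFS from the root, enqueuing left then right child of each popped node:
  queue [36] -> pop 36, enqueue [6, 47], visited so far: [36]
  queue [6, 47] -> pop 6, enqueue [19], visited so far: [36, 6]
  queue [47, 19] -> pop 47, enqueue [none], visited so far: [36, 6, 47]
  queue [19] -> pop 19, enqueue [17, 28], visited so far: [36, 6, 47, 19]
  queue [17, 28] -> pop 17, enqueue [14], visited so far: [36, 6, 47, 19, 17]
  queue [28, 14] -> pop 28, enqueue [none], visited so far: [36, 6, 47, 19, 17, 28]
  queue [14] -> pop 14, enqueue [9], visited so far: [36, 6, 47, 19, 17, 28, 14]
  queue [9] -> pop 9, enqueue [none], visited so far: [36, 6, 47, 19, 17, 28, 14, 9]
Result: [36, 6, 47, 19, 17, 28, 14, 9]


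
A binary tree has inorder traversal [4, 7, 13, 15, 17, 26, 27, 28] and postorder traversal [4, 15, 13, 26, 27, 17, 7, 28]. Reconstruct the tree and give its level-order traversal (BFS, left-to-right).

Inorder:   [4, 7, 13, 15, 17, 26, 27, 28]
Postorder: [4, 15, 13, 26, 27, 17, 7, 28]
Algorithm: postorder visits root last, so walk postorder right-to-left;
each value is the root of the current inorder slice — split it at that
value, recurse on the right subtree first, then the left.
Recursive splits:
  root=28; inorder splits into left=[4, 7, 13, 15, 17, 26, 27], right=[]
  root=7; inorder splits into left=[4], right=[13, 15, 17, 26, 27]
  root=17; inorder splits into left=[13, 15], right=[26, 27]
  root=27; inorder splits into left=[26], right=[]
  root=26; inorder splits into left=[], right=[]
  root=13; inorder splits into left=[], right=[15]
  root=15; inorder splits into left=[], right=[]
  root=4; inorder splits into left=[], right=[]
Reconstructed level-order: [28, 7, 4, 17, 13, 27, 15, 26]


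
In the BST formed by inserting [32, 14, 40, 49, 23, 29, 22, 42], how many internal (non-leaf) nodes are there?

Tree built from: [32, 14, 40, 49, 23, 29, 22, 42]
Tree (level-order array): [32, 14, 40, None, 23, None, 49, 22, 29, 42]
Rule: An internal node has at least one child.
Per-node child counts:
  node 32: 2 child(ren)
  node 14: 1 child(ren)
  node 23: 2 child(ren)
  node 22: 0 child(ren)
  node 29: 0 child(ren)
  node 40: 1 child(ren)
  node 49: 1 child(ren)
  node 42: 0 child(ren)
Matching nodes: [32, 14, 23, 40, 49]
Count of internal (non-leaf) nodes: 5


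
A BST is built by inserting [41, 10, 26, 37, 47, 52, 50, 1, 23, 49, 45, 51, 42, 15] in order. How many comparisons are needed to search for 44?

Search path for 44: 41 -> 47 -> 45 -> 42
Found: False
Comparisons: 4


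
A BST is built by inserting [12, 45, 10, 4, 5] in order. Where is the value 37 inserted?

Starting tree (level order): [12, 10, 45, 4, None, None, None, None, 5]
Insertion path: 12 -> 45
Result: insert 37 as left child of 45
Final tree (level order): [12, 10, 45, 4, None, 37, None, None, 5]


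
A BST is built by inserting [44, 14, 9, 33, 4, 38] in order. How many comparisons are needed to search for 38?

Search path for 38: 44 -> 14 -> 33 -> 38
Found: True
Comparisons: 4


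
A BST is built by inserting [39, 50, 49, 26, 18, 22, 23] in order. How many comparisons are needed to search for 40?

Search path for 40: 39 -> 50 -> 49
Found: False
Comparisons: 3


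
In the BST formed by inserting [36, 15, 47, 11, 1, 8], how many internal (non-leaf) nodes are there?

Tree built from: [36, 15, 47, 11, 1, 8]
Tree (level-order array): [36, 15, 47, 11, None, None, None, 1, None, None, 8]
Rule: An internal node has at least one child.
Per-node child counts:
  node 36: 2 child(ren)
  node 15: 1 child(ren)
  node 11: 1 child(ren)
  node 1: 1 child(ren)
  node 8: 0 child(ren)
  node 47: 0 child(ren)
Matching nodes: [36, 15, 11, 1]
Count of internal (non-leaf) nodes: 4


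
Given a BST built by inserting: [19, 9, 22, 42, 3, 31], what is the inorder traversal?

Tree insertion order: [19, 9, 22, 42, 3, 31]
Tree (level-order array): [19, 9, 22, 3, None, None, 42, None, None, 31]
Inorder traversal: [3, 9, 19, 22, 31, 42]


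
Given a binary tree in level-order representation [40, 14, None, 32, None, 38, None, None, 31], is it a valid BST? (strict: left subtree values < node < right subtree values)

Level-order array: [40, 14, None, 32, None, 38, None, None, 31]
Validate using subtree bounds (lo, hi): at each node, require lo < value < hi,
then recurse left with hi=value and right with lo=value.
Preorder trace (stopping at first violation):
  at node 40 with bounds (-inf, +inf): OK
  at node 14 with bounds (-inf, 40): OK
  at node 32 with bounds (-inf, 14): VIOLATION
Node 32 violates its bound: not (-inf < 32 < 14).
Result: Not a valid BST


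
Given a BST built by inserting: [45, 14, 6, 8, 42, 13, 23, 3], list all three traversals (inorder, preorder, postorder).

Tree insertion order: [45, 14, 6, 8, 42, 13, 23, 3]
Tree (level-order array): [45, 14, None, 6, 42, 3, 8, 23, None, None, None, None, 13]
Inorder (L, root, R): [3, 6, 8, 13, 14, 23, 42, 45]
Preorder (root, L, R): [45, 14, 6, 3, 8, 13, 42, 23]
Postorder (L, R, root): [3, 13, 8, 6, 23, 42, 14, 45]


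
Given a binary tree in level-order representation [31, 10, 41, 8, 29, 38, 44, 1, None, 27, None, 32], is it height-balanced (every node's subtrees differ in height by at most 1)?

Tree (level-order array): [31, 10, 41, 8, 29, 38, 44, 1, None, 27, None, 32]
Definition: a tree is height-balanced if, at every node, |h(left) - h(right)| <= 1 (empty subtree has height -1).
Bottom-up per-node check:
  node 1: h_left=-1, h_right=-1, diff=0 [OK], height=0
  node 8: h_left=0, h_right=-1, diff=1 [OK], height=1
  node 27: h_left=-1, h_right=-1, diff=0 [OK], height=0
  node 29: h_left=0, h_right=-1, diff=1 [OK], height=1
  node 10: h_left=1, h_right=1, diff=0 [OK], height=2
  node 32: h_left=-1, h_right=-1, diff=0 [OK], height=0
  node 38: h_left=0, h_right=-1, diff=1 [OK], height=1
  node 44: h_left=-1, h_right=-1, diff=0 [OK], height=0
  node 41: h_left=1, h_right=0, diff=1 [OK], height=2
  node 31: h_left=2, h_right=2, diff=0 [OK], height=3
All nodes satisfy the balance condition.
Result: Balanced


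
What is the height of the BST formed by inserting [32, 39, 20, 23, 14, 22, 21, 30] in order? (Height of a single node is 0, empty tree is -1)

Insertion order: [32, 39, 20, 23, 14, 22, 21, 30]
Tree (level-order array): [32, 20, 39, 14, 23, None, None, None, None, 22, 30, 21]
Compute height bottom-up (empty subtree = -1):
  height(14) = 1 + max(-1, -1) = 0
  height(21) = 1 + max(-1, -1) = 0
  height(22) = 1 + max(0, -1) = 1
  height(30) = 1 + max(-1, -1) = 0
  height(23) = 1 + max(1, 0) = 2
  height(20) = 1 + max(0, 2) = 3
  height(39) = 1 + max(-1, -1) = 0
  height(32) = 1 + max(3, 0) = 4
Height = 4


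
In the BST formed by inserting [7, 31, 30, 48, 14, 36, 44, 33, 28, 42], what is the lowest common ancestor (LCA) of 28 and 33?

Tree insertion order: [7, 31, 30, 48, 14, 36, 44, 33, 28, 42]
Tree (level-order array): [7, None, 31, 30, 48, 14, None, 36, None, None, 28, 33, 44, None, None, None, None, 42]
In a BST, the LCA of p=28, q=33 is the first node v on the
root-to-leaf path with p <= v <= q (go left if both < v, right if both > v).
Walk from root:
  at 7: both 28 and 33 > 7, go right
  at 31: 28 <= 31 <= 33, this is the LCA
LCA = 31


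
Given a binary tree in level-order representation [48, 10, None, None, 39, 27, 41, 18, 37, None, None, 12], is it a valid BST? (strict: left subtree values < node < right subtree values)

Level-order array: [48, 10, None, None, 39, 27, 41, 18, 37, None, None, 12]
Validate using subtree bounds (lo, hi): at each node, require lo < value < hi,
then recurse left with hi=value and right with lo=value.
Preorder trace (stopping at first violation):
  at node 48 with bounds (-inf, +inf): OK
  at node 10 with bounds (-inf, 48): OK
  at node 39 with bounds (10, 48): OK
  at node 27 with bounds (10, 39): OK
  at node 18 with bounds (10, 27): OK
  at node 12 with bounds (10, 18): OK
  at node 37 with bounds (27, 39): OK
  at node 41 with bounds (39, 48): OK
No violation found at any node.
Result: Valid BST


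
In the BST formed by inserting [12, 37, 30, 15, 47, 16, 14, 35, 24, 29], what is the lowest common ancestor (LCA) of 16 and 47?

Tree insertion order: [12, 37, 30, 15, 47, 16, 14, 35, 24, 29]
Tree (level-order array): [12, None, 37, 30, 47, 15, 35, None, None, 14, 16, None, None, None, None, None, 24, None, 29]
In a BST, the LCA of p=16, q=47 is the first node v on the
root-to-leaf path with p <= v <= q (go left if both < v, right if both > v).
Walk from root:
  at 12: both 16 and 47 > 12, go right
  at 37: 16 <= 37 <= 47, this is the LCA
LCA = 37


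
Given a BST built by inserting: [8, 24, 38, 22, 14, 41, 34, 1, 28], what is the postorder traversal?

Tree insertion order: [8, 24, 38, 22, 14, 41, 34, 1, 28]
Tree (level-order array): [8, 1, 24, None, None, 22, 38, 14, None, 34, 41, None, None, 28]
Postorder traversal: [1, 14, 22, 28, 34, 41, 38, 24, 8]


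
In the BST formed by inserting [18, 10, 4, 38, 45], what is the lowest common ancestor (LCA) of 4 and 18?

Tree insertion order: [18, 10, 4, 38, 45]
Tree (level-order array): [18, 10, 38, 4, None, None, 45]
In a BST, the LCA of p=4, q=18 is the first node v on the
root-to-leaf path with p <= v <= q (go left if both < v, right if both > v).
Walk from root:
  at 18: 4 <= 18 <= 18, this is the LCA
LCA = 18


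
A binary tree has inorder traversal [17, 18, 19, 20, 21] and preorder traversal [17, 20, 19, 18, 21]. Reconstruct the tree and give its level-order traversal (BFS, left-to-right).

Inorder:  [17, 18, 19, 20, 21]
Preorder: [17, 20, 19, 18, 21]
Algorithm: preorder visits root first, so consume preorder in order;
for each root, split the current inorder slice at that value into
left-subtree inorder and right-subtree inorder, then recurse.
Recursive splits:
  root=17; inorder splits into left=[], right=[18, 19, 20, 21]
  root=20; inorder splits into left=[18, 19], right=[21]
  root=19; inorder splits into left=[18], right=[]
  root=18; inorder splits into left=[], right=[]
  root=21; inorder splits into left=[], right=[]
Reconstructed level-order: [17, 20, 19, 21, 18]


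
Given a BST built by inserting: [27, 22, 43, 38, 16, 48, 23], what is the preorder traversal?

Tree insertion order: [27, 22, 43, 38, 16, 48, 23]
Tree (level-order array): [27, 22, 43, 16, 23, 38, 48]
Preorder traversal: [27, 22, 16, 23, 43, 38, 48]


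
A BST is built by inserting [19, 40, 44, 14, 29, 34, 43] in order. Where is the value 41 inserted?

Starting tree (level order): [19, 14, 40, None, None, 29, 44, None, 34, 43]
Insertion path: 19 -> 40 -> 44 -> 43
Result: insert 41 as left child of 43
Final tree (level order): [19, 14, 40, None, None, 29, 44, None, 34, 43, None, None, None, 41]


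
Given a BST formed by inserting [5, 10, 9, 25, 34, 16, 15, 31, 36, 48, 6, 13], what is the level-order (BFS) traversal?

Tree insertion order: [5, 10, 9, 25, 34, 16, 15, 31, 36, 48, 6, 13]
Tree (level-order array): [5, None, 10, 9, 25, 6, None, 16, 34, None, None, 15, None, 31, 36, 13, None, None, None, None, 48]
BFS from the root, enqueuing left then right child of each popped node:
  queue [5] -> pop 5, enqueue [10], visited so far: [5]
  queue [10] -> pop 10, enqueue [9, 25], visited so far: [5, 10]
  queue [9, 25] -> pop 9, enqueue [6], visited so far: [5, 10, 9]
  queue [25, 6] -> pop 25, enqueue [16, 34], visited so far: [5, 10, 9, 25]
  queue [6, 16, 34] -> pop 6, enqueue [none], visited so far: [5, 10, 9, 25, 6]
  queue [16, 34] -> pop 16, enqueue [15], visited so far: [5, 10, 9, 25, 6, 16]
  queue [34, 15] -> pop 34, enqueue [31, 36], visited so far: [5, 10, 9, 25, 6, 16, 34]
  queue [15, 31, 36] -> pop 15, enqueue [13], visited so far: [5, 10, 9, 25, 6, 16, 34, 15]
  queue [31, 36, 13] -> pop 31, enqueue [none], visited so far: [5, 10, 9, 25, 6, 16, 34, 15, 31]
  queue [36, 13] -> pop 36, enqueue [48], visited so far: [5, 10, 9, 25, 6, 16, 34, 15, 31, 36]
  queue [13, 48] -> pop 13, enqueue [none], visited so far: [5, 10, 9, 25, 6, 16, 34, 15, 31, 36, 13]
  queue [48] -> pop 48, enqueue [none], visited so far: [5, 10, 9, 25, 6, 16, 34, 15, 31, 36, 13, 48]
Result: [5, 10, 9, 25, 6, 16, 34, 15, 31, 36, 13, 48]


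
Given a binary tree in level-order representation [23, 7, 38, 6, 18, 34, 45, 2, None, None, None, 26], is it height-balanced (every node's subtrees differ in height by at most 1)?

Tree (level-order array): [23, 7, 38, 6, 18, 34, 45, 2, None, None, None, 26]
Definition: a tree is height-balanced if, at every node, |h(left) - h(right)| <= 1 (empty subtree has height -1).
Bottom-up per-node check:
  node 2: h_left=-1, h_right=-1, diff=0 [OK], height=0
  node 6: h_left=0, h_right=-1, diff=1 [OK], height=1
  node 18: h_left=-1, h_right=-1, diff=0 [OK], height=0
  node 7: h_left=1, h_right=0, diff=1 [OK], height=2
  node 26: h_left=-1, h_right=-1, diff=0 [OK], height=0
  node 34: h_left=0, h_right=-1, diff=1 [OK], height=1
  node 45: h_left=-1, h_right=-1, diff=0 [OK], height=0
  node 38: h_left=1, h_right=0, diff=1 [OK], height=2
  node 23: h_left=2, h_right=2, diff=0 [OK], height=3
All nodes satisfy the balance condition.
Result: Balanced


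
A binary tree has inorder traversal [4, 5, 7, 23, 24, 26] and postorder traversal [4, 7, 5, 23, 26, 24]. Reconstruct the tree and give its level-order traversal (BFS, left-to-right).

Inorder:   [4, 5, 7, 23, 24, 26]
Postorder: [4, 7, 5, 23, 26, 24]
Algorithm: postorder visits root last, so walk postorder right-to-left;
each value is the root of the current inorder slice — split it at that
value, recurse on the right subtree first, then the left.
Recursive splits:
  root=24; inorder splits into left=[4, 5, 7, 23], right=[26]
  root=26; inorder splits into left=[], right=[]
  root=23; inorder splits into left=[4, 5, 7], right=[]
  root=5; inorder splits into left=[4], right=[7]
  root=7; inorder splits into left=[], right=[]
  root=4; inorder splits into left=[], right=[]
Reconstructed level-order: [24, 23, 26, 5, 4, 7]


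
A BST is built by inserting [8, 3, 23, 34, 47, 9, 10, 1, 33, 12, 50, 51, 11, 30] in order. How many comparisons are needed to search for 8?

Search path for 8: 8
Found: True
Comparisons: 1


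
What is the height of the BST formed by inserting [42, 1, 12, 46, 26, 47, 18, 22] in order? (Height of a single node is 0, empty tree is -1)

Insertion order: [42, 1, 12, 46, 26, 47, 18, 22]
Tree (level-order array): [42, 1, 46, None, 12, None, 47, None, 26, None, None, 18, None, None, 22]
Compute height bottom-up (empty subtree = -1):
  height(22) = 1 + max(-1, -1) = 0
  height(18) = 1 + max(-1, 0) = 1
  height(26) = 1 + max(1, -1) = 2
  height(12) = 1 + max(-1, 2) = 3
  height(1) = 1 + max(-1, 3) = 4
  height(47) = 1 + max(-1, -1) = 0
  height(46) = 1 + max(-1, 0) = 1
  height(42) = 1 + max(4, 1) = 5
Height = 5


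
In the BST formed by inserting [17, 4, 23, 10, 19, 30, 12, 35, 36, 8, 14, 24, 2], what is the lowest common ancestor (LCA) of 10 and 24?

Tree insertion order: [17, 4, 23, 10, 19, 30, 12, 35, 36, 8, 14, 24, 2]
Tree (level-order array): [17, 4, 23, 2, 10, 19, 30, None, None, 8, 12, None, None, 24, 35, None, None, None, 14, None, None, None, 36]
In a BST, the LCA of p=10, q=24 is the first node v on the
root-to-leaf path with p <= v <= q (go left if both < v, right if both > v).
Walk from root:
  at 17: 10 <= 17 <= 24, this is the LCA
LCA = 17


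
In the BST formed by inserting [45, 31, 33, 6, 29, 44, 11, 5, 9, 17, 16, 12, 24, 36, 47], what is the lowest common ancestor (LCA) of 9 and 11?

Tree insertion order: [45, 31, 33, 6, 29, 44, 11, 5, 9, 17, 16, 12, 24, 36, 47]
Tree (level-order array): [45, 31, 47, 6, 33, None, None, 5, 29, None, 44, None, None, 11, None, 36, None, 9, 17, None, None, None, None, 16, 24, 12]
In a BST, the LCA of p=9, q=11 is the first node v on the
root-to-leaf path with p <= v <= q (go left if both < v, right if both > v).
Walk from root:
  at 45: both 9 and 11 < 45, go left
  at 31: both 9 and 11 < 31, go left
  at 6: both 9 and 11 > 6, go right
  at 29: both 9 and 11 < 29, go left
  at 11: 9 <= 11 <= 11, this is the LCA
LCA = 11


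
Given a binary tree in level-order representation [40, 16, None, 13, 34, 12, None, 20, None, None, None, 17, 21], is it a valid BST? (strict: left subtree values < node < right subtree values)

Level-order array: [40, 16, None, 13, 34, 12, None, 20, None, None, None, 17, 21]
Validate using subtree bounds (lo, hi): at each node, require lo < value < hi,
then recurse left with hi=value and right with lo=value.
Preorder trace (stopping at first violation):
  at node 40 with bounds (-inf, +inf): OK
  at node 16 with bounds (-inf, 40): OK
  at node 13 with bounds (-inf, 16): OK
  at node 12 with bounds (-inf, 13): OK
  at node 34 with bounds (16, 40): OK
  at node 20 with bounds (16, 34): OK
  at node 17 with bounds (16, 20): OK
  at node 21 with bounds (20, 34): OK
No violation found at any node.
Result: Valid BST


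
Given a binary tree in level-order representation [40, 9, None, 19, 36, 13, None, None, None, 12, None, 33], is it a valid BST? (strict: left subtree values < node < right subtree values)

Level-order array: [40, 9, None, 19, 36, 13, None, None, None, 12, None, 33]
Validate using subtree bounds (lo, hi): at each node, require lo < value < hi,
then recurse left with hi=value and right with lo=value.
Preorder trace (stopping at first violation):
  at node 40 with bounds (-inf, +inf): OK
  at node 9 with bounds (-inf, 40): OK
  at node 19 with bounds (-inf, 9): VIOLATION
Node 19 violates its bound: not (-inf < 19 < 9).
Result: Not a valid BST


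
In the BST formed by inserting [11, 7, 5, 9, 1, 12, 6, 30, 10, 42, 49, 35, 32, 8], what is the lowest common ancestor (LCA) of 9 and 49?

Tree insertion order: [11, 7, 5, 9, 1, 12, 6, 30, 10, 42, 49, 35, 32, 8]
Tree (level-order array): [11, 7, 12, 5, 9, None, 30, 1, 6, 8, 10, None, 42, None, None, None, None, None, None, None, None, 35, 49, 32]
In a BST, the LCA of p=9, q=49 is the first node v on the
root-to-leaf path with p <= v <= q (go left if both < v, right if both > v).
Walk from root:
  at 11: 9 <= 11 <= 49, this is the LCA
LCA = 11


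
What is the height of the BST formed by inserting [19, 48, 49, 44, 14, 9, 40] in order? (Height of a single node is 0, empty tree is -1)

Insertion order: [19, 48, 49, 44, 14, 9, 40]
Tree (level-order array): [19, 14, 48, 9, None, 44, 49, None, None, 40]
Compute height bottom-up (empty subtree = -1):
  height(9) = 1 + max(-1, -1) = 0
  height(14) = 1 + max(0, -1) = 1
  height(40) = 1 + max(-1, -1) = 0
  height(44) = 1 + max(0, -1) = 1
  height(49) = 1 + max(-1, -1) = 0
  height(48) = 1 + max(1, 0) = 2
  height(19) = 1 + max(1, 2) = 3
Height = 3


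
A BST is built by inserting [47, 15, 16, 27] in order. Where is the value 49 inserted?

Starting tree (level order): [47, 15, None, None, 16, None, 27]
Insertion path: 47
Result: insert 49 as right child of 47
Final tree (level order): [47, 15, 49, None, 16, None, None, None, 27]


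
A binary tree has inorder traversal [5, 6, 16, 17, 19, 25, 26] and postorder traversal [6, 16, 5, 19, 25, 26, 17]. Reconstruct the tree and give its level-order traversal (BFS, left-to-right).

Inorder:   [5, 6, 16, 17, 19, 25, 26]
Postorder: [6, 16, 5, 19, 25, 26, 17]
Algorithm: postorder visits root last, so walk postorder right-to-left;
each value is the root of the current inorder slice — split it at that
value, recurse on the right subtree first, then the left.
Recursive splits:
  root=17; inorder splits into left=[5, 6, 16], right=[19, 25, 26]
  root=26; inorder splits into left=[19, 25], right=[]
  root=25; inorder splits into left=[19], right=[]
  root=19; inorder splits into left=[], right=[]
  root=5; inorder splits into left=[], right=[6, 16]
  root=16; inorder splits into left=[6], right=[]
  root=6; inorder splits into left=[], right=[]
Reconstructed level-order: [17, 5, 26, 16, 25, 6, 19]


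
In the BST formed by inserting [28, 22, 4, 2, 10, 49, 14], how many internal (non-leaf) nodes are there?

Tree built from: [28, 22, 4, 2, 10, 49, 14]
Tree (level-order array): [28, 22, 49, 4, None, None, None, 2, 10, None, None, None, 14]
Rule: An internal node has at least one child.
Per-node child counts:
  node 28: 2 child(ren)
  node 22: 1 child(ren)
  node 4: 2 child(ren)
  node 2: 0 child(ren)
  node 10: 1 child(ren)
  node 14: 0 child(ren)
  node 49: 0 child(ren)
Matching nodes: [28, 22, 4, 10]
Count of internal (non-leaf) nodes: 4


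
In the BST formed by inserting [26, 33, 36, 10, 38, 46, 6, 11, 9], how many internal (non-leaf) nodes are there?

Tree built from: [26, 33, 36, 10, 38, 46, 6, 11, 9]
Tree (level-order array): [26, 10, 33, 6, 11, None, 36, None, 9, None, None, None, 38, None, None, None, 46]
Rule: An internal node has at least one child.
Per-node child counts:
  node 26: 2 child(ren)
  node 10: 2 child(ren)
  node 6: 1 child(ren)
  node 9: 0 child(ren)
  node 11: 0 child(ren)
  node 33: 1 child(ren)
  node 36: 1 child(ren)
  node 38: 1 child(ren)
  node 46: 0 child(ren)
Matching nodes: [26, 10, 6, 33, 36, 38]
Count of internal (non-leaf) nodes: 6


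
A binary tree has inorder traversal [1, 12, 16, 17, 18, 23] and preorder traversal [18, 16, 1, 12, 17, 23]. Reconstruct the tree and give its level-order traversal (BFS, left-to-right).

Inorder:  [1, 12, 16, 17, 18, 23]
Preorder: [18, 16, 1, 12, 17, 23]
Algorithm: preorder visits root first, so consume preorder in order;
for each root, split the current inorder slice at that value into
left-subtree inorder and right-subtree inorder, then recurse.
Recursive splits:
  root=18; inorder splits into left=[1, 12, 16, 17], right=[23]
  root=16; inorder splits into left=[1, 12], right=[17]
  root=1; inorder splits into left=[], right=[12]
  root=12; inorder splits into left=[], right=[]
  root=17; inorder splits into left=[], right=[]
  root=23; inorder splits into left=[], right=[]
Reconstructed level-order: [18, 16, 23, 1, 17, 12]


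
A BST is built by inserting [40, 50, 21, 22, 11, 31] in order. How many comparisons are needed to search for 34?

Search path for 34: 40 -> 21 -> 22 -> 31
Found: False
Comparisons: 4


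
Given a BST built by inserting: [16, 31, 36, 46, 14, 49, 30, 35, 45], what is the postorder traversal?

Tree insertion order: [16, 31, 36, 46, 14, 49, 30, 35, 45]
Tree (level-order array): [16, 14, 31, None, None, 30, 36, None, None, 35, 46, None, None, 45, 49]
Postorder traversal: [14, 30, 35, 45, 49, 46, 36, 31, 16]


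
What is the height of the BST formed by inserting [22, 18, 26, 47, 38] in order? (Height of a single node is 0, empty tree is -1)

Insertion order: [22, 18, 26, 47, 38]
Tree (level-order array): [22, 18, 26, None, None, None, 47, 38]
Compute height bottom-up (empty subtree = -1):
  height(18) = 1 + max(-1, -1) = 0
  height(38) = 1 + max(-1, -1) = 0
  height(47) = 1 + max(0, -1) = 1
  height(26) = 1 + max(-1, 1) = 2
  height(22) = 1 + max(0, 2) = 3
Height = 3


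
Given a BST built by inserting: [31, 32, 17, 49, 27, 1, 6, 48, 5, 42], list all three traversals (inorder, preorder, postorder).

Tree insertion order: [31, 32, 17, 49, 27, 1, 6, 48, 5, 42]
Tree (level-order array): [31, 17, 32, 1, 27, None, 49, None, 6, None, None, 48, None, 5, None, 42]
Inorder (L, root, R): [1, 5, 6, 17, 27, 31, 32, 42, 48, 49]
Preorder (root, L, R): [31, 17, 1, 6, 5, 27, 32, 49, 48, 42]
Postorder (L, R, root): [5, 6, 1, 27, 17, 42, 48, 49, 32, 31]


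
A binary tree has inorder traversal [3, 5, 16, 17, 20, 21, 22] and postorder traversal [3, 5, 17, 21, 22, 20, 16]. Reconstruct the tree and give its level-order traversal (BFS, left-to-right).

Inorder:   [3, 5, 16, 17, 20, 21, 22]
Postorder: [3, 5, 17, 21, 22, 20, 16]
Algorithm: postorder visits root last, so walk postorder right-to-left;
each value is the root of the current inorder slice — split it at that
value, recurse on the right subtree first, then the left.
Recursive splits:
  root=16; inorder splits into left=[3, 5], right=[17, 20, 21, 22]
  root=20; inorder splits into left=[17], right=[21, 22]
  root=22; inorder splits into left=[21], right=[]
  root=21; inorder splits into left=[], right=[]
  root=17; inorder splits into left=[], right=[]
  root=5; inorder splits into left=[3], right=[]
  root=3; inorder splits into left=[], right=[]
Reconstructed level-order: [16, 5, 20, 3, 17, 22, 21]


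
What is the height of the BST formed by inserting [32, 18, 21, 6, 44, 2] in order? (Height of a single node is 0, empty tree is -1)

Insertion order: [32, 18, 21, 6, 44, 2]
Tree (level-order array): [32, 18, 44, 6, 21, None, None, 2]
Compute height bottom-up (empty subtree = -1):
  height(2) = 1 + max(-1, -1) = 0
  height(6) = 1 + max(0, -1) = 1
  height(21) = 1 + max(-1, -1) = 0
  height(18) = 1 + max(1, 0) = 2
  height(44) = 1 + max(-1, -1) = 0
  height(32) = 1 + max(2, 0) = 3
Height = 3


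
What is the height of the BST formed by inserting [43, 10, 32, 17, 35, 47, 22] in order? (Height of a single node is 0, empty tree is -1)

Insertion order: [43, 10, 32, 17, 35, 47, 22]
Tree (level-order array): [43, 10, 47, None, 32, None, None, 17, 35, None, 22]
Compute height bottom-up (empty subtree = -1):
  height(22) = 1 + max(-1, -1) = 0
  height(17) = 1 + max(-1, 0) = 1
  height(35) = 1 + max(-1, -1) = 0
  height(32) = 1 + max(1, 0) = 2
  height(10) = 1 + max(-1, 2) = 3
  height(47) = 1 + max(-1, -1) = 0
  height(43) = 1 + max(3, 0) = 4
Height = 4


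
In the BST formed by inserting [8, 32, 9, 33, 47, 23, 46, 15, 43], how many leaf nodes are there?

Tree built from: [8, 32, 9, 33, 47, 23, 46, 15, 43]
Tree (level-order array): [8, None, 32, 9, 33, None, 23, None, 47, 15, None, 46, None, None, None, 43]
Rule: A leaf has 0 children.
Per-node child counts:
  node 8: 1 child(ren)
  node 32: 2 child(ren)
  node 9: 1 child(ren)
  node 23: 1 child(ren)
  node 15: 0 child(ren)
  node 33: 1 child(ren)
  node 47: 1 child(ren)
  node 46: 1 child(ren)
  node 43: 0 child(ren)
Matching nodes: [15, 43]
Count of leaf nodes: 2


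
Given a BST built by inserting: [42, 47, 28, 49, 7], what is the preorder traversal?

Tree insertion order: [42, 47, 28, 49, 7]
Tree (level-order array): [42, 28, 47, 7, None, None, 49]
Preorder traversal: [42, 28, 7, 47, 49]


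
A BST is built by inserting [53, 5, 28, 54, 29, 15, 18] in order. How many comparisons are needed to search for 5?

Search path for 5: 53 -> 5
Found: True
Comparisons: 2


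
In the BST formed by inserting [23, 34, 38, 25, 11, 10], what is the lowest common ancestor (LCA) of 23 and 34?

Tree insertion order: [23, 34, 38, 25, 11, 10]
Tree (level-order array): [23, 11, 34, 10, None, 25, 38]
In a BST, the LCA of p=23, q=34 is the first node v on the
root-to-leaf path with p <= v <= q (go left if both < v, right if both > v).
Walk from root:
  at 23: 23 <= 23 <= 34, this is the LCA
LCA = 23


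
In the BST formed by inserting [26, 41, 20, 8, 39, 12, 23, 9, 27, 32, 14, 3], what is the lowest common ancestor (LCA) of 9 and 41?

Tree insertion order: [26, 41, 20, 8, 39, 12, 23, 9, 27, 32, 14, 3]
Tree (level-order array): [26, 20, 41, 8, 23, 39, None, 3, 12, None, None, 27, None, None, None, 9, 14, None, 32]
In a BST, the LCA of p=9, q=41 is the first node v on the
root-to-leaf path with p <= v <= q (go left if both < v, right if both > v).
Walk from root:
  at 26: 9 <= 26 <= 41, this is the LCA
LCA = 26


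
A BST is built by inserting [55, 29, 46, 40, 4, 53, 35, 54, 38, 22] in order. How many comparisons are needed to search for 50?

Search path for 50: 55 -> 29 -> 46 -> 53
Found: False
Comparisons: 4


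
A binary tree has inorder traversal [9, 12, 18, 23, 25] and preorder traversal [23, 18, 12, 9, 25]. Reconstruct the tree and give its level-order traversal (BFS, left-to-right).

Inorder:  [9, 12, 18, 23, 25]
Preorder: [23, 18, 12, 9, 25]
Algorithm: preorder visits root first, so consume preorder in order;
for each root, split the current inorder slice at that value into
left-subtree inorder and right-subtree inorder, then recurse.
Recursive splits:
  root=23; inorder splits into left=[9, 12, 18], right=[25]
  root=18; inorder splits into left=[9, 12], right=[]
  root=12; inorder splits into left=[9], right=[]
  root=9; inorder splits into left=[], right=[]
  root=25; inorder splits into left=[], right=[]
Reconstructed level-order: [23, 18, 25, 12, 9]


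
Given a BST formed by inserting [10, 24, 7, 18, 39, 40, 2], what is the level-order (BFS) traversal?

Tree insertion order: [10, 24, 7, 18, 39, 40, 2]
Tree (level-order array): [10, 7, 24, 2, None, 18, 39, None, None, None, None, None, 40]
BFS from the root, enqueuing left then right child of each popped node:
  queue [10] -> pop 10, enqueue [7, 24], visited so far: [10]
  queue [7, 24] -> pop 7, enqueue [2], visited so far: [10, 7]
  queue [24, 2] -> pop 24, enqueue [18, 39], visited so far: [10, 7, 24]
  queue [2, 18, 39] -> pop 2, enqueue [none], visited so far: [10, 7, 24, 2]
  queue [18, 39] -> pop 18, enqueue [none], visited so far: [10, 7, 24, 2, 18]
  queue [39] -> pop 39, enqueue [40], visited so far: [10, 7, 24, 2, 18, 39]
  queue [40] -> pop 40, enqueue [none], visited so far: [10, 7, 24, 2, 18, 39, 40]
Result: [10, 7, 24, 2, 18, 39, 40]


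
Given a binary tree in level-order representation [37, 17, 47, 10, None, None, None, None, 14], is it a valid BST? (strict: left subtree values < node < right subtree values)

Level-order array: [37, 17, 47, 10, None, None, None, None, 14]
Validate using subtree bounds (lo, hi): at each node, require lo < value < hi,
then recurse left with hi=value and right with lo=value.
Preorder trace (stopping at first violation):
  at node 37 with bounds (-inf, +inf): OK
  at node 17 with bounds (-inf, 37): OK
  at node 10 with bounds (-inf, 17): OK
  at node 14 with bounds (10, 17): OK
  at node 47 with bounds (37, +inf): OK
No violation found at any node.
Result: Valid BST


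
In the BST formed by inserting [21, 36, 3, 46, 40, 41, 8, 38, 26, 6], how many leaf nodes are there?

Tree built from: [21, 36, 3, 46, 40, 41, 8, 38, 26, 6]
Tree (level-order array): [21, 3, 36, None, 8, 26, 46, 6, None, None, None, 40, None, None, None, 38, 41]
Rule: A leaf has 0 children.
Per-node child counts:
  node 21: 2 child(ren)
  node 3: 1 child(ren)
  node 8: 1 child(ren)
  node 6: 0 child(ren)
  node 36: 2 child(ren)
  node 26: 0 child(ren)
  node 46: 1 child(ren)
  node 40: 2 child(ren)
  node 38: 0 child(ren)
  node 41: 0 child(ren)
Matching nodes: [6, 26, 38, 41]
Count of leaf nodes: 4


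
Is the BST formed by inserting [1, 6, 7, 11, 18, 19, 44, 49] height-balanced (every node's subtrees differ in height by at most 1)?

Tree (level-order array): [1, None, 6, None, 7, None, 11, None, 18, None, 19, None, 44, None, 49]
Definition: a tree is height-balanced if, at every node, |h(left) - h(right)| <= 1 (empty subtree has height -1).
Bottom-up per-node check:
  node 49: h_left=-1, h_right=-1, diff=0 [OK], height=0
  node 44: h_left=-1, h_right=0, diff=1 [OK], height=1
  node 19: h_left=-1, h_right=1, diff=2 [FAIL (|-1-1|=2 > 1)], height=2
  node 18: h_left=-1, h_right=2, diff=3 [FAIL (|-1-2|=3 > 1)], height=3
  node 11: h_left=-1, h_right=3, diff=4 [FAIL (|-1-3|=4 > 1)], height=4
  node 7: h_left=-1, h_right=4, diff=5 [FAIL (|-1-4|=5 > 1)], height=5
  node 6: h_left=-1, h_right=5, diff=6 [FAIL (|-1-5|=6 > 1)], height=6
  node 1: h_left=-1, h_right=6, diff=7 [FAIL (|-1-6|=7 > 1)], height=7
Node 19 violates the condition: |-1 - 1| = 2 > 1.
Result: Not balanced


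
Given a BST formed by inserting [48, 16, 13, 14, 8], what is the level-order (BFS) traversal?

Tree insertion order: [48, 16, 13, 14, 8]
Tree (level-order array): [48, 16, None, 13, None, 8, 14]
BFS from the root, enqueuing left then right child of each popped node:
  queue [48] -> pop 48, enqueue [16], visited so far: [48]
  queue [16] -> pop 16, enqueue [13], visited so far: [48, 16]
  queue [13] -> pop 13, enqueue [8, 14], visited so far: [48, 16, 13]
  queue [8, 14] -> pop 8, enqueue [none], visited so far: [48, 16, 13, 8]
  queue [14] -> pop 14, enqueue [none], visited so far: [48, 16, 13, 8, 14]
Result: [48, 16, 13, 8, 14]


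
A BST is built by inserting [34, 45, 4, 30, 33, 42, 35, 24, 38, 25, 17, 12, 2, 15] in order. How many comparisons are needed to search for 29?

Search path for 29: 34 -> 4 -> 30 -> 24 -> 25
Found: False
Comparisons: 5


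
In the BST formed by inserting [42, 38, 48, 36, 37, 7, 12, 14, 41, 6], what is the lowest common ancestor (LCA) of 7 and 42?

Tree insertion order: [42, 38, 48, 36, 37, 7, 12, 14, 41, 6]
Tree (level-order array): [42, 38, 48, 36, 41, None, None, 7, 37, None, None, 6, 12, None, None, None, None, None, 14]
In a BST, the LCA of p=7, q=42 is the first node v on the
root-to-leaf path with p <= v <= q (go left if both < v, right if both > v).
Walk from root:
  at 42: 7 <= 42 <= 42, this is the LCA
LCA = 42


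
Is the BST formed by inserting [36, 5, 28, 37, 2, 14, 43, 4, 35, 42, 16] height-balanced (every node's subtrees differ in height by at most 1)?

Tree (level-order array): [36, 5, 37, 2, 28, None, 43, None, 4, 14, 35, 42, None, None, None, None, 16]
Definition: a tree is height-balanced if, at every node, |h(left) - h(right)| <= 1 (empty subtree has height -1).
Bottom-up per-node check:
  node 4: h_left=-1, h_right=-1, diff=0 [OK], height=0
  node 2: h_left=-1, h_right=0, diff=1 [OK], height=1
  node 16: h_left=-1, h_right=-1, diff=0 [OK], height=0
  node 14: h_left=-1, h_right=0, diff=1 [OK], height=1
  node 35: h_left=-1, h_right=-1, diff=0 [OK], height=0
  node 28: h_left=1, h_right=0, diff=1 [OK], height=2
  node 5: h_left=1, h_right=2, diff=1 [OK], height=3
  node 42: h_left=-1, h_right=-1, diff=0 [OK], height=0
  node 43: h_left=0, h_right=-1, diff=1 [OK], height=1
  node 37: h_left=-1, h_right=1, diff=2 [FAIL (|-1-1|=2 > 1)], height=2
  node 36: h_left=3, h_right=2, diff=1 [OK], height=4
Node 37 violates the condition: |-1 - 1| = 2 > 1.
Result: Not balanced


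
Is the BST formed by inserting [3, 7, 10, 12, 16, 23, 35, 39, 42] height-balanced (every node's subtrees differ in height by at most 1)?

Tree (level-order array): [3, None, 7, None, 10, None, 12, None, 16, None, 23, None, 35, None, 39, None, 42]
Definition: a tree is height-balanced if, at every node, |h(left) - h(right)| <= 1 (empty subtree has height -1).
Bottom-up per-node check:
  node 42: h_left=-1, h_right=-1, diff=0 [OK], height=0
  node 39: h_left=-1, h_right=0, diff=1 [OK], height=1
  node 35: h_left=-1, h_right=1, diff=2 [FAIL (|-1-1|=2 > 1)], height=2
  node 23: h_left=-1, h_right=2, diff=3 [FAIL (|-1-2|=3 > 1)], height=3
  node 16: h_left=-1, h_right=3, diff=4 [FAIL (|-1-3|=4 > 1)], height=4
  node 12: h_left=-1, h_right=4, diff=5 [FAIL (|-1-4|=5 > 1)], height=5
  node 10: h_left=-1, h_right=5, diff=6 [FAIL (|-1-5|=6 > 1)], height=6
  node 7: h_left=-1, h_right=6, diff=7 [FAIL (|-1-6|=7 > 1)], height=7
  node 3: h_left=-1, h_right=7, diff=8 [FAIL (|-1-7|=8 > 1)], height=8
Node 35 violates the condition: |-1 - 1| = 2 > 1.
Result: Not balanced


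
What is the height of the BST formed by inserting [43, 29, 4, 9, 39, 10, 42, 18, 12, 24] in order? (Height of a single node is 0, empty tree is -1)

Insertion order: [43, 29, 4, 9, 39, 10, 42, 18, 12, 24]
Tree (level-order array): [43, 29, None, 4, 39, None, 9, None, 42, None, 10, None, None, None, 18, 12, 24]
Compute height bottom-up (empty subtree = -1):
  height(12) = 1 + max(-1, -1) = 0
  height(24) = 1 + max(-1, -1) = 0
  height(18) = 1 + max(0, 0) = 1
  height(10) = 1 + max(-1, 1) = 2
  height(9) = 1 + max(-1, 2) = 3
  height(4) = 1 + max(-1, 3) = 4
  height(42) = 1 + max(-1, -1) = 0
  height(39) = 1 + max(-1, 0) = 1
  height(29) = 1 + max(4, 1) = 5
  height(43) = 1 + max(5, -1) = 6
Height = 6
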